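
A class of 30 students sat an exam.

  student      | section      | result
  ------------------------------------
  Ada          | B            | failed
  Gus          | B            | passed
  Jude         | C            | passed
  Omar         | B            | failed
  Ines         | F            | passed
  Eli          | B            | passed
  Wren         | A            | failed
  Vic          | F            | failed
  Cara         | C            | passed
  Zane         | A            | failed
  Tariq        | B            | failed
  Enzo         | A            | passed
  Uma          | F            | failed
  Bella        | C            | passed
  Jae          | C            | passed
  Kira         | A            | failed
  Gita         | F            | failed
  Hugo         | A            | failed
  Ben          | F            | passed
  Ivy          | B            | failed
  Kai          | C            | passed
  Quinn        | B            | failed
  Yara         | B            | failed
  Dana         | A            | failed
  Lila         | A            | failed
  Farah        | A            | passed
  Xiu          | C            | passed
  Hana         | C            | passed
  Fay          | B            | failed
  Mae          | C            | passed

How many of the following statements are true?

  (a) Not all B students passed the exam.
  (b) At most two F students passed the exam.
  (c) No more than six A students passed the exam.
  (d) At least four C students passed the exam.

4

(a) B: |A| = 9, |A ∩ B| = 2; needs A ⊄ B (|A ∖ B| ≥ 1) — true.
(b) F: |A| = 5, |A ∩ B| = 2; needs |A ∩ B| ≤ 2 — true.
(c) A: |A| = 8, |A ∩ B| = 2; needs |A ∩ B| ≤ 6 — true.
(d) C: |A| = 8, |A ∩ B| = 8; needs |A ∩ B| ≥ 4 — true.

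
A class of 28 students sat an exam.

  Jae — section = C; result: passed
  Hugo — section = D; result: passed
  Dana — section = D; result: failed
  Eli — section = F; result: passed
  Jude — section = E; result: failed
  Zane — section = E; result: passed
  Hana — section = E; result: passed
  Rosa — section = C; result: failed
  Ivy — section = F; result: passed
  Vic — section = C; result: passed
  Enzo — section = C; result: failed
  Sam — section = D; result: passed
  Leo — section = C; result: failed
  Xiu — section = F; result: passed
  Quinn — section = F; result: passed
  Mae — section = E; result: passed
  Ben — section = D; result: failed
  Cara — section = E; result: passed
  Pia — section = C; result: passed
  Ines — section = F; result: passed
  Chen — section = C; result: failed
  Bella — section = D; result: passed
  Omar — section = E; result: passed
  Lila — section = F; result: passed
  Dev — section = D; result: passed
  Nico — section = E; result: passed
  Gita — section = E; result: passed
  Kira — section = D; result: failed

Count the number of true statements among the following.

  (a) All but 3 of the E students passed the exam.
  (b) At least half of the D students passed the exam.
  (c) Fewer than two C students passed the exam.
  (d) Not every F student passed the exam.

(a) E: |A| = 8, |A ∩ B| = 7; needs |A ∖ B| = 3 — false.
(b) D: |A| = 7, |A ∩ B| = 4; needs |A ∩ B| ≥ |A ∖ B| — true.
(c) C: |A| = 7, |A ∩ B| = 3; needs |A ∩ B| < 2 — false.
(d) F: |A| = 6, |A ∩ B| = 6; needs A ⊄ B (|A ∖ B| ≥ 1) — false.

1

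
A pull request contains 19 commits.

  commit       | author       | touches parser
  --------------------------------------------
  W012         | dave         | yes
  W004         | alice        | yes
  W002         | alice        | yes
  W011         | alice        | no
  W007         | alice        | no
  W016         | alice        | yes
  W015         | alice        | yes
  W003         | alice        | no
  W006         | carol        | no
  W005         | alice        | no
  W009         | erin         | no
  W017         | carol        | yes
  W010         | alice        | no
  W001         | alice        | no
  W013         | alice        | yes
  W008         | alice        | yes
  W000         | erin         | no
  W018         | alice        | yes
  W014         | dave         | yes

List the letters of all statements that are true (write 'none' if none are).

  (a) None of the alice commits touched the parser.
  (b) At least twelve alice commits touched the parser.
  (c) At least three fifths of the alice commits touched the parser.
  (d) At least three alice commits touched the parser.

|A| = 13, |A ∩ B| = 7, |A ∖ B| = 6.
(a) A ∩ B = ∅ (|A ∩ B| = 0): fails.
(b) |A ∩ B| ≥ 12: fails.
(c) |A ∩ B| / |A| ≥ 3/5: fails.
(d) |A ∩ B| ≥ 3: holds.

(d)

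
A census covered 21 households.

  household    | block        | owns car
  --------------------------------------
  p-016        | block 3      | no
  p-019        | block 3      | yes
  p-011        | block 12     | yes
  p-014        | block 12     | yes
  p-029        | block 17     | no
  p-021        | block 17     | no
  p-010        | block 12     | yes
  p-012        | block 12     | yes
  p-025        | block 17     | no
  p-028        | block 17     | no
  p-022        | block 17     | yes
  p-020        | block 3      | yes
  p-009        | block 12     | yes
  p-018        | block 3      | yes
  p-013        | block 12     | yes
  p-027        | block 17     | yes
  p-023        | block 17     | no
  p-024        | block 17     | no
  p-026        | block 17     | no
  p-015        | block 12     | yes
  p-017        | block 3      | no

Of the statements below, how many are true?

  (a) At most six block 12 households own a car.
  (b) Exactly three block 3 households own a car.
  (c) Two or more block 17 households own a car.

2

(a) block 12: |A| = 7, |A ∩ B| = 7; needs |A ∩ B| ≤ 6 — false.
(b) block 3: |A| = 5, |A ∩ B| = 3; needs |A ∩ B| = 3 — true.
(c) block 17: |A| = 9, |A ∩ B| = 2; needs |A ∩ B| ≥ 2 — true.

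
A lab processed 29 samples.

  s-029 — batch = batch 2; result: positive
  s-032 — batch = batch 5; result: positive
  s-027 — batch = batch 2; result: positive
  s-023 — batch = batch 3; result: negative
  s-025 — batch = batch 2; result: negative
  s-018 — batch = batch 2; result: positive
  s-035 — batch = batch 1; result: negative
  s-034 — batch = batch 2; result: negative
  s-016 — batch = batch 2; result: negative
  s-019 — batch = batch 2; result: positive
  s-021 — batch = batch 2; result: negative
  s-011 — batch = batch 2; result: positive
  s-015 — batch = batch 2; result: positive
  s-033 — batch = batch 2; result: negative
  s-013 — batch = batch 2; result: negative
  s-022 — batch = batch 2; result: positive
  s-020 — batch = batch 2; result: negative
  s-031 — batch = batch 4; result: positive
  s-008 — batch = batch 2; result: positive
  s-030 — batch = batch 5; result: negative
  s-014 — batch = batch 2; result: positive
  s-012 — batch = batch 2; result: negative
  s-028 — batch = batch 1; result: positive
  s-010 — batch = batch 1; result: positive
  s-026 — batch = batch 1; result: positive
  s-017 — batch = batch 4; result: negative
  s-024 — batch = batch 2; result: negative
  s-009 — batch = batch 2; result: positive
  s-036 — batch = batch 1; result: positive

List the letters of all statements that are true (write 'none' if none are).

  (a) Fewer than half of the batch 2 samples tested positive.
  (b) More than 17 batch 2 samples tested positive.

none

|A| = 19, |A ∩ B| = 10, |A ∖ B| = 9.
(a) |A ∩ B| < |A ∖ B|: fails.
(b) |A ∩ B| > 17: fails.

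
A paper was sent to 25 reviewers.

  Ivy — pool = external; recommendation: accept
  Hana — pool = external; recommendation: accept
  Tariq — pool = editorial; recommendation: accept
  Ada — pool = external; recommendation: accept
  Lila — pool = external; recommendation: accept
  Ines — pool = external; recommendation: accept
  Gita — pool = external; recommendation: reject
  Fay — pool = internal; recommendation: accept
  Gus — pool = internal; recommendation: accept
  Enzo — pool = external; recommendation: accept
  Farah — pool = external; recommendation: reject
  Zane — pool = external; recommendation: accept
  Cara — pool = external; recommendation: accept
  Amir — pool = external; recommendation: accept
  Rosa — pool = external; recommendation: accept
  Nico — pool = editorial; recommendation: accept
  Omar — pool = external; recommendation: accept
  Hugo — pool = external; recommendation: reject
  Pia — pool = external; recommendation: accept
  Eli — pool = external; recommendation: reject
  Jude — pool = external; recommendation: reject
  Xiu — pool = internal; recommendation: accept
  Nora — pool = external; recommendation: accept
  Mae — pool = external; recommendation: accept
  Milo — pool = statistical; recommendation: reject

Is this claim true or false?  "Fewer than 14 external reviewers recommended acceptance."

The determiner here denotes the relation: |A ∩ B| < 14.
|A| = 19, |A ∩ B| = 14, |A ∖ B| = 5.
|A ∩ B| = 14, so the statement is false.

False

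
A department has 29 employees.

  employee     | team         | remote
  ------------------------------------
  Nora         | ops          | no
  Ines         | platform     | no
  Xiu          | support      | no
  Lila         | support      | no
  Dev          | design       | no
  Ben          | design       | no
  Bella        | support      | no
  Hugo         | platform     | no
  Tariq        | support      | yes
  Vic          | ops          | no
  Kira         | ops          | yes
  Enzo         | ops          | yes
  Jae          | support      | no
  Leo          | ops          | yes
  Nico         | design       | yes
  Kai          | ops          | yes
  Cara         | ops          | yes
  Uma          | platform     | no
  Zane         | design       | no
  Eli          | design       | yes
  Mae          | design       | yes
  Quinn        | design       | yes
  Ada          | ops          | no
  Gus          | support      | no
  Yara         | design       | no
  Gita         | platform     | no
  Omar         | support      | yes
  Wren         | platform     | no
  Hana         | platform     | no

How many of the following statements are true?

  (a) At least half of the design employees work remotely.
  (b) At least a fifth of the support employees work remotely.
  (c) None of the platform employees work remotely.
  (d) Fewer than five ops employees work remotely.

3

(a) design: |A| = 8, |A ∩ B| = 4; needs |A ∩ B| ≥ |A ∖ B| — true.
(b) support: |A| = 7, |A ∩ B| = 2; needs |A ∩ B| / |A| ≥ 1/5 — true.
(c) platform: |A| = 6, |A ∩ B| = 0; needs A ∩ B = ∅ (|A ∩ B| = 0) — true.
(d) ops: |A| = 8, |A ∩ B| = 5; needs |A ∩ B| < 5 — false.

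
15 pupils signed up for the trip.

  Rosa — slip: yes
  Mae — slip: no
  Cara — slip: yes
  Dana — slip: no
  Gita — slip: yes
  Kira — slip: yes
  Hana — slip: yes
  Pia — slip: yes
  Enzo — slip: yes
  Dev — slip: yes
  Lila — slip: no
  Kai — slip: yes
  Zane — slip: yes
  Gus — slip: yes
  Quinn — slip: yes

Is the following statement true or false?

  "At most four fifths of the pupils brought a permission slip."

The determiner here denotes the relation: |A ∩ B| / |A| ≤ 4/5.
|A| = 15, |A ∩ B| = 12, |A ∖ B| = 3.
|A ∩ B|/|A| = 12/15, so the statement is true.

True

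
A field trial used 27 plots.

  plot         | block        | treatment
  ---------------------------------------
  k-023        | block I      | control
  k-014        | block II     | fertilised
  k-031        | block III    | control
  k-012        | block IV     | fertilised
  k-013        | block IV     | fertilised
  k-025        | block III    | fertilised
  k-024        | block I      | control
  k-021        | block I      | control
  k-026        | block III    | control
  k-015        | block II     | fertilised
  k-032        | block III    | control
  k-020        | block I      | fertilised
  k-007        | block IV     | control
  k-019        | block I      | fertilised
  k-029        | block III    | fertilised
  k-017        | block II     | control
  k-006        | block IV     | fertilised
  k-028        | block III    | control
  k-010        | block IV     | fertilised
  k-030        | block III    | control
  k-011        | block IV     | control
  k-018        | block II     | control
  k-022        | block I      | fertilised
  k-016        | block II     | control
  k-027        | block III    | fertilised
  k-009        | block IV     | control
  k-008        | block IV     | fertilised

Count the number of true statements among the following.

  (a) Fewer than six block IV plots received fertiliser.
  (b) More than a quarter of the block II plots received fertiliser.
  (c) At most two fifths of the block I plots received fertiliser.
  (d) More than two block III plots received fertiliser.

3

(a) block IV: |A| = 8, |A ∩ B| = 5; needs |A ∩ B| < 6 — true.
(b) block II: |A| = 5, |A ∩ B| = 2; needs |A ∩ B| / |A| > 1/4 — true.
(c) block I: |A| = 6, |A ∩ B| = 3; needs |A ∩ B| / |A| ≤ 2/5 — false.
(d) block III: |A| = 8, |A ∩ B| = 3; needs |A ∩ B| > 2 — true.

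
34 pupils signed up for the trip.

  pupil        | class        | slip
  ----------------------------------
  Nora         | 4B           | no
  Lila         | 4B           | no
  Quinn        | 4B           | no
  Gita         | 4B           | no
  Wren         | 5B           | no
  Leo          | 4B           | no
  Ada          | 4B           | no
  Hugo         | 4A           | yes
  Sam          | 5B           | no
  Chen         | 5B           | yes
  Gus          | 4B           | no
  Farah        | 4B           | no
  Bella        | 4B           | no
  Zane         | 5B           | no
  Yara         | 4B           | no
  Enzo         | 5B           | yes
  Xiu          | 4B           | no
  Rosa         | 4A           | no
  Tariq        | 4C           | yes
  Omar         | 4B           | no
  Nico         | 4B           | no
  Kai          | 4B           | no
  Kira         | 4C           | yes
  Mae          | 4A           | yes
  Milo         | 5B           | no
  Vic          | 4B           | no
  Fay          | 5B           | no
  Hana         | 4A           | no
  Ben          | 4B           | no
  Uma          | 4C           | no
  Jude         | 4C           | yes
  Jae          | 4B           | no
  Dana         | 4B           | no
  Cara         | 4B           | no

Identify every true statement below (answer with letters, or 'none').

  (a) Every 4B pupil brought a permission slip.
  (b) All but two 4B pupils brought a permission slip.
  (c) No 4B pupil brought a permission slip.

|A| = 19, |A ∩ B| = 0, |A ∖ B| = 19.
(a) A ⊆ B, i.e. every element of A is in B (|A ∖ B| = 0): fails.
(b) |A ∖ B| = 2: fails.
(c) A ∩ B = ∅ (|A ∩ B| = 0): holds.

(c)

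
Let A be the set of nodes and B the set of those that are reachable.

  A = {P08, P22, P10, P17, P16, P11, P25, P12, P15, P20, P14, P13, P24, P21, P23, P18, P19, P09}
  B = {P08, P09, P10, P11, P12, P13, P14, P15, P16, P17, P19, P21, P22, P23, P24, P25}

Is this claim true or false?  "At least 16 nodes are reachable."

True

'At least 16 nodes are reachable' holds iff |A ∩ B| ≥ 16.
|A| = 18, |A ∩ B| = 16, |A ∖ B| = 2.
|A ∩ B| = 16, so the statement is true.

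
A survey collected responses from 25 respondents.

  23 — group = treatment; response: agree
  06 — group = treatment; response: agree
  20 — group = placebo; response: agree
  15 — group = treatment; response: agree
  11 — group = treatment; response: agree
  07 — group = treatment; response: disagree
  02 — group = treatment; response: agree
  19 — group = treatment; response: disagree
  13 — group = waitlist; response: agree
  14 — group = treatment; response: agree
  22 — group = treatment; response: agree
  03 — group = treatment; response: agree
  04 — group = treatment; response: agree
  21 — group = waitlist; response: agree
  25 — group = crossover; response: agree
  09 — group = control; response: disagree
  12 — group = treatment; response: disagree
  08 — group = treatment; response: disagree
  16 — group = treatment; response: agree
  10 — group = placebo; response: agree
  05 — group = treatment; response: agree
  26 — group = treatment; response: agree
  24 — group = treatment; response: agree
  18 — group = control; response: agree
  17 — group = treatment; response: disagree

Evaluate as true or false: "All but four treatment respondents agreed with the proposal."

Truth condition: |A ∖ B| = 4.
|A| = 18, |A ∩ B| = 13, |A ∖ B| = 5.
|A ∖ B| = 5, so the statement is false.

False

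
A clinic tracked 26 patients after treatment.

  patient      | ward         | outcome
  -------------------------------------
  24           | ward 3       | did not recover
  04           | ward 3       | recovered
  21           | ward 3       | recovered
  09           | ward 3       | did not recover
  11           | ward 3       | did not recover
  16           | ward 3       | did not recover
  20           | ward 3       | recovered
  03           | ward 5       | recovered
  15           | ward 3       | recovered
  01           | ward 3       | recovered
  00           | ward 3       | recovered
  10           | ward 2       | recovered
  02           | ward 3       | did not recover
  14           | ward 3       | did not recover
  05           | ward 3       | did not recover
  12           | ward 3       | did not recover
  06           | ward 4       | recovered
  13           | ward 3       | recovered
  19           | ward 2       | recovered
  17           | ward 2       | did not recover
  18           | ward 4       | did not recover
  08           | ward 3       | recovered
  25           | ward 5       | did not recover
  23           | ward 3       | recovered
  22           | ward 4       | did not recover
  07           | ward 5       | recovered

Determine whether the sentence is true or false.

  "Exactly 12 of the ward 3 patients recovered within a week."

False

'Exactly 12 of the ward 3 patients recovered within a week' holds iff |A ∩ B| = 12.
|A| = 17, |A ∩ B| = 9, |A ∖ B| = 8.
|A ∩ B| = 9, so the statement is false.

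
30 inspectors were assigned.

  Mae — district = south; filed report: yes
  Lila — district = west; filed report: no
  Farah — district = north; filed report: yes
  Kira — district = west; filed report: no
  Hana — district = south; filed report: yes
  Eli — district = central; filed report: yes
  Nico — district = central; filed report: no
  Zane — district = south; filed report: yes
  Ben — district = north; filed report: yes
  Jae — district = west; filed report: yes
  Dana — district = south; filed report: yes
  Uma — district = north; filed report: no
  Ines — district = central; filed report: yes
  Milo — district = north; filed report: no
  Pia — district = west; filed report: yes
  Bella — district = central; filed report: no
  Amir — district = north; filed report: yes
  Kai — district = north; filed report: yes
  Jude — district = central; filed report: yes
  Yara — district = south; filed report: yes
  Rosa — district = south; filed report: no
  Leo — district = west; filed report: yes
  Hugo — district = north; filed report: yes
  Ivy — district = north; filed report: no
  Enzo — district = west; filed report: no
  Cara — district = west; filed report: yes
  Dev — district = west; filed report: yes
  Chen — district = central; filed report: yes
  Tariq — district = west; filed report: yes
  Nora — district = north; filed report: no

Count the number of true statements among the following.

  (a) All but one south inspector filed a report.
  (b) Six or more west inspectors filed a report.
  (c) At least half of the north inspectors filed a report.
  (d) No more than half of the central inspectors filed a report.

(a) south: |A| = 6, |A ∩ B| = 5; needs |A ∖ B| = 1 — true.
(b) west: |A| = 9, |A ∩ B| = 6; needs |A ∩ B| ≥ 6 — true.
(c) north: |A| = 9, |A ∩ B| = 5; needs |A ∩ B| ≥ |A ∖ B| — true.
(d) central: |A| = 6, |A ∩ B| = 4; needs |A ∩ B| ≤ |A ∖ B| — false.

3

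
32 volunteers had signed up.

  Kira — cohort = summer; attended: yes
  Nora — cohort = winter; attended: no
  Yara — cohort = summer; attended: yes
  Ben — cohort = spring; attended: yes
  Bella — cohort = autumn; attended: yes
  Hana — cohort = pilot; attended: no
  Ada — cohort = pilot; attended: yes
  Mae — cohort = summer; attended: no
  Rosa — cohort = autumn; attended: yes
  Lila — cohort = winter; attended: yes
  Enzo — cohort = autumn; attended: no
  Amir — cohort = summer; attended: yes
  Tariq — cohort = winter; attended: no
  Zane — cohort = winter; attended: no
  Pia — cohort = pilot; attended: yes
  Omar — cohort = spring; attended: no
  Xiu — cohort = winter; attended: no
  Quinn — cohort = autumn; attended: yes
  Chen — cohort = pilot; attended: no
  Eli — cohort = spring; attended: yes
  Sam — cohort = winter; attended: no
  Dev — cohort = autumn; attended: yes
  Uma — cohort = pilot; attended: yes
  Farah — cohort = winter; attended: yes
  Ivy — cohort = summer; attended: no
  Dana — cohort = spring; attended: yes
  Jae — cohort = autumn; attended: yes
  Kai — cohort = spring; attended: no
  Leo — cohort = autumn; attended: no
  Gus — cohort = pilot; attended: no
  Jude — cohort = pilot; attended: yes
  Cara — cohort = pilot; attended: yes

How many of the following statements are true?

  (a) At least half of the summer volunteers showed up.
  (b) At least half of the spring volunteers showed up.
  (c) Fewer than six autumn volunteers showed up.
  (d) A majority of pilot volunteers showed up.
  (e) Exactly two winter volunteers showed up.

5

(a) summer: |A| = 5, |A ∩ B| = 3; needs |A ∩ B| ≥ |A ∖ B| — true.
(b) spring: |A| = 5, |A ∩ B| = 3; needs |A ∩ B| ≥ |A ∖ B| — true.
(c) autumn: |A| = 7, |A ∩ B| = 5; needs |A ∩ B| < 6 — true.
(d) pilot: |A| = 8, |A ∩ B| = 5; needs |A ∩ B| > |A ∖ B| — true.
(e) winter: |A| = 7, |A ∩ B| = 2; needs |A ∩ B| = 2 — true.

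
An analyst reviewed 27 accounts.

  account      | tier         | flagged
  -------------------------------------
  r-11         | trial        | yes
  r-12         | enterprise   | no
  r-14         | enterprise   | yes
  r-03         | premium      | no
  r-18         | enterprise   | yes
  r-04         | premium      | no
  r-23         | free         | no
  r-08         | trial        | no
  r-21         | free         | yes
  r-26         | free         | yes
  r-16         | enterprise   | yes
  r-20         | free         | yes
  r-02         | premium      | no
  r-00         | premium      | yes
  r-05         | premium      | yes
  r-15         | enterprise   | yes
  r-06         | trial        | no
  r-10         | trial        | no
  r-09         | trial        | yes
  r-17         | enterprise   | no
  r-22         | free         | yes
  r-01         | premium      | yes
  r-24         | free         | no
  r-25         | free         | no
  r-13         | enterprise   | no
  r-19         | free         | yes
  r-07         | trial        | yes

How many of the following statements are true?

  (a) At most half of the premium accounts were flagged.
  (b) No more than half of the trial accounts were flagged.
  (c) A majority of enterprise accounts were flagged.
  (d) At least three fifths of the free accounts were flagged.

(a) premium: |A| = 6, |A ∩ B| = 3; needs |A ∩ B| ≤ |A ∖ B| — true.
(b) trial: |A| = 6, |A ∩ B| = 3; needs |A ∩ B| ≤ |A ∖ B| — true.
(c) enterprise: |A| = 7, |A ∩ B| = 4; needs |A ∩ B| > |A ∖ B| — true.
(d) free: |A| = 8, |A ∩ B| = 5; needs |A ∩ B| / |A| ≥ 3/5 — true.

4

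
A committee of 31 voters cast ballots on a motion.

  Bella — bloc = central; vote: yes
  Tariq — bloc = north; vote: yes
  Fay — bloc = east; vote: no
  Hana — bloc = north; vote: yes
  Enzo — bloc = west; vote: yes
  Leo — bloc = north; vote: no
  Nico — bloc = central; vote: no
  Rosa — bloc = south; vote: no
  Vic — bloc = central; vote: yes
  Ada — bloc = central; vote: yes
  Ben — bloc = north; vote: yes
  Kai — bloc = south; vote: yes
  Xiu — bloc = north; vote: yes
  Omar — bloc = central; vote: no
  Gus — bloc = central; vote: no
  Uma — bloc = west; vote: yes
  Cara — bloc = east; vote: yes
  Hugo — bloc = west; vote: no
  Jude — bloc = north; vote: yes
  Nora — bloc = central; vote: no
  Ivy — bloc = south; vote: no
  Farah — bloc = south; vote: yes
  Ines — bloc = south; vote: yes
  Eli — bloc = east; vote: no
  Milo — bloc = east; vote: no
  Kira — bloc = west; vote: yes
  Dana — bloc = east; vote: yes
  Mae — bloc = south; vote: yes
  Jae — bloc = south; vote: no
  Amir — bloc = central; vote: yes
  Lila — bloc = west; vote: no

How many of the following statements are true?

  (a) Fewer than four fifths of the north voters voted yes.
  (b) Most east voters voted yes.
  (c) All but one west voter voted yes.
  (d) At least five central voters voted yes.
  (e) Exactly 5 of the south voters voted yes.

(a) north: |A| = 6, |A ∩ B| = 5; needs |A ∩ B| / |A| < 4/5 — false.
(b) east: |A| = 5, |A ∩ B| = 2; needs |A ∩ B| > |A ∖ B| — false.
(c) west: |A| = 5, |A ∩ B| = 3; needs |A ∖ B| = 1 — false.
(d) central: |A| = 8, |A ∩ B| = 4; needs |A ∩ B| ≥ 5 — false.
(e) south: |A| = 7, |A ∩ B| = 4; needs |A ∩ B| = 5 — false.

0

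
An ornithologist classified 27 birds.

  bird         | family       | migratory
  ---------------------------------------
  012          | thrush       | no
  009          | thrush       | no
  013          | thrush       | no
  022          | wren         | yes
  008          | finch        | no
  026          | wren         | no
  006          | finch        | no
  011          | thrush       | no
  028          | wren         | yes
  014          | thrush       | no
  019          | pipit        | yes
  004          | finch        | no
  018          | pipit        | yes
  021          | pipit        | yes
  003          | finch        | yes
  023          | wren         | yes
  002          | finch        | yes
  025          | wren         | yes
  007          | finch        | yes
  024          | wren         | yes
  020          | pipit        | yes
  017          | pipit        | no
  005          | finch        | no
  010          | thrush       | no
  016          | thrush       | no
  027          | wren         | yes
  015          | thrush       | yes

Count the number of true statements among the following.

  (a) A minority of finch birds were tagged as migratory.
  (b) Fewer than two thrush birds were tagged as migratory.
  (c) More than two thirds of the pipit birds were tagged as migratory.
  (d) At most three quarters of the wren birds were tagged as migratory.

3

(a) finch: |A| = 7, |A ∩ B| = 3; needs |A ∩ B| < |A ∖ B| — true.
(b) thrush: |A| = 8, |A ∩ B| = 1; needs |A ∩ B| < 2 — true.
(c) pipit: |A| = 5, |A ∩ B| = 4; needs |A ∩ B| / |A| > 2/3 — true.
(d) wren: |A| = 7, |A ∩ B| = 6; needs |A ∩ B| / |A| ≤ 3/4 — false.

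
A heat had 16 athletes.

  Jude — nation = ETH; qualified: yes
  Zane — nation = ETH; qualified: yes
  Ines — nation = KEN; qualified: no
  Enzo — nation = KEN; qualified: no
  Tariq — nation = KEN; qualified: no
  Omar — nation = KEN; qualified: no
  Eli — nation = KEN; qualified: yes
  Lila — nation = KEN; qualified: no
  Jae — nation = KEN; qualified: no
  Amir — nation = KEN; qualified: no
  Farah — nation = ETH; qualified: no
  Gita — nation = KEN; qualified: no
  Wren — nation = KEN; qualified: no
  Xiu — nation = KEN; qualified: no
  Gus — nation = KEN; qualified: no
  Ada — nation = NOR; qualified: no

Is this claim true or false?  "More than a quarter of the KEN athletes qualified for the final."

The determiner here denotes the relation: |A ∩ B| / |A| > 1/4.
A (the restrictor) = {Ines, Enzo, Tariq, Omar, Eli, Lila, Jae, Amir, Gita, Wren, Xiu, Gus}, |A| = 12.
A ∩ B = {Eli}, so |A ∩ B| = 1.
A ∖ B = {Ines, Enzo, Tariq, Omar, Lila, Jae, Amir, Gita, Wren, Xiu, Gus}, so |A ∖ B| = 11.
|A ∩ B|/|A| = 1/12, so the statement is false.

False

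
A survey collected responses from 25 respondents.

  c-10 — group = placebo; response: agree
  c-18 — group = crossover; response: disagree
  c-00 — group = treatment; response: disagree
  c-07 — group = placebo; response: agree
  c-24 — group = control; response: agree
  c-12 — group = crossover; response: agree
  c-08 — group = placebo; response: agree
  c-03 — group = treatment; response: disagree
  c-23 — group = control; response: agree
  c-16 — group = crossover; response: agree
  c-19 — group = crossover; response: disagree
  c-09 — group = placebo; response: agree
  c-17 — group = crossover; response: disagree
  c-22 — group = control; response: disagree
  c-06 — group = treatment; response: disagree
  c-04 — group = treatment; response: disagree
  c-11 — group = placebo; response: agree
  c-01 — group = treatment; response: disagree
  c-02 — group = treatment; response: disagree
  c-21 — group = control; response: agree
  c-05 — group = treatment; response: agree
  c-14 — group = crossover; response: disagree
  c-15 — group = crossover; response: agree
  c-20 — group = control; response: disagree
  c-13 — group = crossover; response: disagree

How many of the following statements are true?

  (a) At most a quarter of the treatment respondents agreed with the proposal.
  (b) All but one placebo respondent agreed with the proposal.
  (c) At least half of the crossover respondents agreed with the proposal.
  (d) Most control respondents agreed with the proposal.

2

(a) treatment: |A| = 7, |A ∩ B| = 1; needs |A ∩ B| / |A| ≤ 1/4 — true.
(b) placebo: |A| = 5, |A ∩ B| = 5; needs |A ∖ B| = 1 — false.
(c) crossover: |A| = 8, |A ∩ B| = 3; needs |A ∩ B| ≥ |A ∖ B| — false.
(d) control: |A| = 5, |A ∩ B| = 3; needs |A ∩ B| > |A ∖ B| — true.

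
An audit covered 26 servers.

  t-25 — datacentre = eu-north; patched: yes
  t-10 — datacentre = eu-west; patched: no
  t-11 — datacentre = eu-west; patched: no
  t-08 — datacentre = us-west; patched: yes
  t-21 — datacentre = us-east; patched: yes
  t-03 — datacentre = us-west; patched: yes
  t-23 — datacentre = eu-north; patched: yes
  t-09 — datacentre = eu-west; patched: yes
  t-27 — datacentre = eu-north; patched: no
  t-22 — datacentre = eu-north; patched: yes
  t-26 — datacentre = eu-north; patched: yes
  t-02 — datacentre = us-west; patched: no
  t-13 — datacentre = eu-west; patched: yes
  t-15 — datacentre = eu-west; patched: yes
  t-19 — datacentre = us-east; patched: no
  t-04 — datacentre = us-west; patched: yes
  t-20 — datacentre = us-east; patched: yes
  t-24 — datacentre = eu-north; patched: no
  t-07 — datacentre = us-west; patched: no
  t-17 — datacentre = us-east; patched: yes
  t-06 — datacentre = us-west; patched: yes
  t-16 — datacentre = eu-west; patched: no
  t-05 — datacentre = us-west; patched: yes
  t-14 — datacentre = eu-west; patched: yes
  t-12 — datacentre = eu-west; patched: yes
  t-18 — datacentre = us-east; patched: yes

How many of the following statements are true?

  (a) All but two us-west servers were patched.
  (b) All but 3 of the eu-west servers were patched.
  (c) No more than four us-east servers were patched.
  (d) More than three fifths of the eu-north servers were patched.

(a) us-west: |A| = 7, |A ∩ B| = 5; needs |A ∖ B| = 2 — true.
(b) eu-west: |A| = 8, |A ∩ B| = 5; needs |A ∖ B| = 3 — true.
(c) us-east: |A| = 5, |A ∩ B| = 4; needs |A ∩ B| ≤ 4 — true.
(d) eu-north: |A| = 6, |A ∩ B| = 4; needs |A ∩ B| / |A| > 3/5 — true.

4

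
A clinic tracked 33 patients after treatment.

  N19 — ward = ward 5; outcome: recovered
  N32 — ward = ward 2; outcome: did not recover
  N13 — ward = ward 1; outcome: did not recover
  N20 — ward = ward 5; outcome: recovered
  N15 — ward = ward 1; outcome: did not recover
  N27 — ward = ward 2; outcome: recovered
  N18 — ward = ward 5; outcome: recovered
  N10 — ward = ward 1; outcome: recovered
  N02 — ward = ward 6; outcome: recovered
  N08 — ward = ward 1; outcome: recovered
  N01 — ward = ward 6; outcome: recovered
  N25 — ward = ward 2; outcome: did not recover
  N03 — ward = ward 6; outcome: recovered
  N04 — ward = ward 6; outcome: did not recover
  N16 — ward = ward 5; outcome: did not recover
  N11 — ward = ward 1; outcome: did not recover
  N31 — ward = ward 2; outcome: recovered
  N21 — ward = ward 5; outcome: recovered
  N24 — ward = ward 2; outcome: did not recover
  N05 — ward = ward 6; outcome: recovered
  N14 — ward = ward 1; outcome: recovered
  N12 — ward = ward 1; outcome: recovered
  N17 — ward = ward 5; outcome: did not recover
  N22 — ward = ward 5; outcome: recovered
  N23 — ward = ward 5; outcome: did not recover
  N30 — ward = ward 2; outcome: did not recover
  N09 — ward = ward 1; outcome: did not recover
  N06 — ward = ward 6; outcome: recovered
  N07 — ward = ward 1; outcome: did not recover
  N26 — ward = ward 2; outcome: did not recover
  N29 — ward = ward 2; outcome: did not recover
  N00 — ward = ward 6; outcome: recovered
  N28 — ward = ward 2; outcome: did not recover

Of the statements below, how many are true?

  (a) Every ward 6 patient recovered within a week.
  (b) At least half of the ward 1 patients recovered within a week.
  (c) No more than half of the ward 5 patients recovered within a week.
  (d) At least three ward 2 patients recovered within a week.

0

(a) ward 6: |A| = 7, |A ∩ B| = 6; needs A ⊆ B, i.e. every element of A is in B (|A ∖ B| = 0) — false.
(b) ward 1: |A| = 9, |A ∩ B| = 4; needs |A ∩ B| ≥ |A ∖ B| — false.
(c) ward 5: |A| = 8, |A ∩ B| = 5; needs |A ∩ B| ≤ |A ∖ B| — false.
(d) ward 2: |A| = 9, |A ∩ B| = 2; needs |A ∩ B| ≥ 3 — false.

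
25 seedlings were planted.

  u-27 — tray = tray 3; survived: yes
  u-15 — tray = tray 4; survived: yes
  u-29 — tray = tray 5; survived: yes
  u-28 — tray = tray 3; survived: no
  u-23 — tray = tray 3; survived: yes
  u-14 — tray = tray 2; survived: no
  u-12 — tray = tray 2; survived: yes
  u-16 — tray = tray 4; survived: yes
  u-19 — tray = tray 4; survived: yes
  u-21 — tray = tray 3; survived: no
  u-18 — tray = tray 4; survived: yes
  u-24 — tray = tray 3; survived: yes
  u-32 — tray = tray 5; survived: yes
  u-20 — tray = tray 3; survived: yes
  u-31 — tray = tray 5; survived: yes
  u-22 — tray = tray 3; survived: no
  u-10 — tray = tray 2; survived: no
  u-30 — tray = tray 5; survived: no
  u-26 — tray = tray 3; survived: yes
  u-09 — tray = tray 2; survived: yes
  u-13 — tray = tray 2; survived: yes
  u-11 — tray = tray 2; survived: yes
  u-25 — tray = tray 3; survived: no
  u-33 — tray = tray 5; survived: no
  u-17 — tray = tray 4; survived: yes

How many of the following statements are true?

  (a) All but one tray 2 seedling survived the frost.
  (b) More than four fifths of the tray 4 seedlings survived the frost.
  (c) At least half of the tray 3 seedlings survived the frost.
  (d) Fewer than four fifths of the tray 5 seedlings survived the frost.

(a) tray 2: |A| = 6, |A ∩ B| = 4; needs |A ∖ B| = 1 — false.
(b) tray 4: |A| = 5, |A ∩ B| = 5; needs |A ∩ B| / |A| > 4/5 — true.
(c) tray 3: |A| = 9, |A ∩ B| = 5; needs |A ∩ B| ≥ |A ∖ B| — true.
(d) tray 5: |A| = 5, |A ∩ B| = 3; needs |A ∩ B| / |A| < 4/5 — true.

3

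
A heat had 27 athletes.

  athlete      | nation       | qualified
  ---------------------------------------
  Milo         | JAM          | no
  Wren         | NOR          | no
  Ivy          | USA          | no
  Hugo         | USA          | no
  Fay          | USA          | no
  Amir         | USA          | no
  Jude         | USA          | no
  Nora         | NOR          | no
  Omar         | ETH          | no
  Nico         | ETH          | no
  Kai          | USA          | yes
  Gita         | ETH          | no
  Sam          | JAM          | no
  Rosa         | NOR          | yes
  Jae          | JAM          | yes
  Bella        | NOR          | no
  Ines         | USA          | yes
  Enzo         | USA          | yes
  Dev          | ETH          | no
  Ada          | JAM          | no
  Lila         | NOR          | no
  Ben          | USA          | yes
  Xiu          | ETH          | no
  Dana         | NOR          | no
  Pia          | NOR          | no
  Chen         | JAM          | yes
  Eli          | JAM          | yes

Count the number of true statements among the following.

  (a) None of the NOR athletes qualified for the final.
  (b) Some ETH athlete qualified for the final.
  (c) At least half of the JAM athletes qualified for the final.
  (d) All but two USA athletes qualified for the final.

(a) NOR: |A| = 7, |A ∩ B| = 1; needs A ∩ B = ∅ (|A ∩ B| = 0) — false.
(b) ETH: |A| = 5, |A ∩ B| = 0; needs A ∩ B ≠ ∅ (|A ∩ B| ≥ 1) — false.
(c) JAM: |A| = 6, |A ∩ B| = 3; needs |A ∩ B| ≥ |A ∖ B| — true.
(d) USA: |A| = 9, |A ∩ B| = 4; needs |A ∖ B| = 2 — false.

1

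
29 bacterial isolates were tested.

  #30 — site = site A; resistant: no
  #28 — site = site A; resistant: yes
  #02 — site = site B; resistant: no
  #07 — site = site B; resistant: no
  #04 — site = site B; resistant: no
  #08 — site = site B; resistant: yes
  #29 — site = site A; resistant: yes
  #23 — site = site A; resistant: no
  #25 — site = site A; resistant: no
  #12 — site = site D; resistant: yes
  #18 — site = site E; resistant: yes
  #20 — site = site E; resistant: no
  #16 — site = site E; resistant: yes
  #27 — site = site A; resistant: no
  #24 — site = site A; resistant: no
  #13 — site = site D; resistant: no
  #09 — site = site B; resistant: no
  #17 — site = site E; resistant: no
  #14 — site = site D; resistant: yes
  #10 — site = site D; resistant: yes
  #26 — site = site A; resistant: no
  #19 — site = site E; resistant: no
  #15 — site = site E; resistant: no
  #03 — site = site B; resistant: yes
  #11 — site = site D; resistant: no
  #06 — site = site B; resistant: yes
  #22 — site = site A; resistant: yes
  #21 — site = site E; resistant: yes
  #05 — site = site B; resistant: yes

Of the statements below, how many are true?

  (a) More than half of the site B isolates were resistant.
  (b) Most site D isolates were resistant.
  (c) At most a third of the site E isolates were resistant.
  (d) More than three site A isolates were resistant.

1

(a) site B: |A| = 8, |A ∩ B| = 4; needs |A ∩ B| > |A ∖ B| — false.
(b) site D: |A| = 5, |A ∩ B| = 3; needs |A ∩ B| > |A ∖ B| — true.
(c) site E: |A| = 7, |A ∩ B| = 3; needs |A ∩ B| / |A| ≤ 1/3 — false.
(d) site A: |A| = 9, |A ∩ B| = 3; needs |A ∩ B| > 3 — false.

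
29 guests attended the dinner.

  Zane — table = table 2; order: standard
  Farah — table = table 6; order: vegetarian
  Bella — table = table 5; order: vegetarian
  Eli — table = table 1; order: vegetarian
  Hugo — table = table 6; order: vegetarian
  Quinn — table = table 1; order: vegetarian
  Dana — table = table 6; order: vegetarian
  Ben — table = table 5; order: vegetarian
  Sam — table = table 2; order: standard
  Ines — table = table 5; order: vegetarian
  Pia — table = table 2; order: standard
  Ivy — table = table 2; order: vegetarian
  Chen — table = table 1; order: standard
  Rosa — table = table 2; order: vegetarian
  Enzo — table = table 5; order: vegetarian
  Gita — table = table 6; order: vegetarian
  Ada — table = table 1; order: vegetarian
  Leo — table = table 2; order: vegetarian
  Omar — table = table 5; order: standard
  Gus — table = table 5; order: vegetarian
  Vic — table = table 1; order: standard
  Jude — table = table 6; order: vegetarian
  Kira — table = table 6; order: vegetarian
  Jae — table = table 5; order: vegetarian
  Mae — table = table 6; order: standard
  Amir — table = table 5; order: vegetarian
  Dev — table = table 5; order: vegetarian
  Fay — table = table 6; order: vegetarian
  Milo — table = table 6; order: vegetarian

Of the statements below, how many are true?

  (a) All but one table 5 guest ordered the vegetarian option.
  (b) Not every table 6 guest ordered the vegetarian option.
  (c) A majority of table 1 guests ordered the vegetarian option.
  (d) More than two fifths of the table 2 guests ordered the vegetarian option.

(a) table 5: |A| = 9, |A ∩ B| = 8; needs |A ∖ B| = 1 — true.
(b) table 6: |A| = 9, |A ∩ B| = 8; needs A ⊄ B (|A ∖ B| ≥ 1) — true.
(c) table 1: |A| = 5, |A ∩ B| = 3; needs |A ∩ B| > |A ∖ B| — true.
(d) table 2: |A| = 6, |A ∩ B| = 3; needs |A ∩ B| / |A| > 2/5 — true.

4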